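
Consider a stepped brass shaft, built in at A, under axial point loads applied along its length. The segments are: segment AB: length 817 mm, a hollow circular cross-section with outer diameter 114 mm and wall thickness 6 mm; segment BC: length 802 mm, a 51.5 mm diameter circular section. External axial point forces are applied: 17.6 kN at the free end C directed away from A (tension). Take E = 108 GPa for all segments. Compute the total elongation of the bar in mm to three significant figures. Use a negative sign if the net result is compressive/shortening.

Internal axial forces (sectioning from the free end, tension +): N_BC = 17.6 kN, N_AB = 17.6 kN.
A_AB = 2036 mm².
A_BC = 2083 mm².
δ_AB = 17600·817/(2036·108000) = 0.0654 mm
δ_BC = 17600·802/(2083·108000) = 0.06274 mm
δ = Σδ_i = 0.1281 mm.

0.128 mm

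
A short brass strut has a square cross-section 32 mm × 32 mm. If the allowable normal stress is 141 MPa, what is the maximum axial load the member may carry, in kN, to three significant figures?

144 kN

A = 1024 mm².
P_max = σ_allow · A = 141 · 1024 = 144400 N = 144.4 kN.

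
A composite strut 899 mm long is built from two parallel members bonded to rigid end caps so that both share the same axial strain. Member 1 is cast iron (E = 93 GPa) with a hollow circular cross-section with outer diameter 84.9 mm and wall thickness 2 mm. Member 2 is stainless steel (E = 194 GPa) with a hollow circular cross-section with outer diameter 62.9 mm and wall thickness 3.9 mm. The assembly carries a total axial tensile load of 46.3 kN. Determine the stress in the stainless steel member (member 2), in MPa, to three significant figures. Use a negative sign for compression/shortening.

A_1 = 520.9 mm².
A_2 = 722.9 mm².
Equal strain + equilibrium ⇒ each member carries load in proportion to AE: A₁E₁ = 48440000 N, A₂E₂ = 140200000 N, ΣAE = 188700000 N.
σ₂ = P·E₂/ΣAE = 46300·194000/188700000 = 47.61 MPa.

47.6 MPa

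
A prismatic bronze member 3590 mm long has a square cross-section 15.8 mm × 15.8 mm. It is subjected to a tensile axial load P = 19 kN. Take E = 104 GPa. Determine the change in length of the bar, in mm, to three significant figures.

2.63 mm

A = 249.6 mm².
δ_mech = NL/(AE) = 19000·3590/(249.6·104000) = 2.627 mm.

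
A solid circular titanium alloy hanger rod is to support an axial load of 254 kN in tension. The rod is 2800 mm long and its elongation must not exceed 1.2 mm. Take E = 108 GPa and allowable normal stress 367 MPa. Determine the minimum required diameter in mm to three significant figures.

Required area A ≥ P/σ_allow = 254000/367 = 692.1 mm².
For a solid circular section, d ≥ √(4A/π) = 29.69 mm.
Elongation limit: A ≥ PL/(Eδ_allow) = 254000·2800/(108000·1.2) = 5488 mm² ⇒ d ≥ 83.59 mm.
The elongation limit governs.

83.6 mm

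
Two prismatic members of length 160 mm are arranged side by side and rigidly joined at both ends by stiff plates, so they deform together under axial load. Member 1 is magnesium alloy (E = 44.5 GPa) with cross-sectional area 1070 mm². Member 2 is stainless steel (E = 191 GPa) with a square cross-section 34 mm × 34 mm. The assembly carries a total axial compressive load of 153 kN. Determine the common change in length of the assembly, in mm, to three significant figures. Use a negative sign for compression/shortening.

-0.0912 mm

A_2 = 1156 mm².
Equal strain + equilibrium ⇒ each member carries load in proportion to AE: A₁E₁ = 47620000 N, A₂E₂ = 220800000 N, ΣAE = 268400000 N.
δ = PL/ΣAE = -153000·160/268400000 = -0.0912 mm.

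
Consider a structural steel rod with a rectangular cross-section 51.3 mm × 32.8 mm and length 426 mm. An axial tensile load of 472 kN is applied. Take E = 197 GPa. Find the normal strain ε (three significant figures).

A = 1683 mm².
σ = N/A = 280.5 MPa; ε = σ/E = 280.5/197000 = 1.424e-03.

0.00142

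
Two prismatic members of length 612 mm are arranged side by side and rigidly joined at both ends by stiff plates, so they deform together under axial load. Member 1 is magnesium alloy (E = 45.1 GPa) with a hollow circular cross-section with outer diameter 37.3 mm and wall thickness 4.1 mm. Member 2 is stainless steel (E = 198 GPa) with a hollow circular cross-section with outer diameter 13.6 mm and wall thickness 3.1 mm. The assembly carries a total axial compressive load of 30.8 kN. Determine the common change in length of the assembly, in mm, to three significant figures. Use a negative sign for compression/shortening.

-0.477 mm

A_1 = 427.6 mm².
A_2 = 102.3 mm².
Equal strain + equilibrium ⇒ each member carries load in proportion to AE: A₁E₁ = 19290000 N, A₂E₂ = 20250000 N, ΣAE = 39530000 N.
δ = PL/ΣAE = -30800·612/39530000 = -0.4768 mm.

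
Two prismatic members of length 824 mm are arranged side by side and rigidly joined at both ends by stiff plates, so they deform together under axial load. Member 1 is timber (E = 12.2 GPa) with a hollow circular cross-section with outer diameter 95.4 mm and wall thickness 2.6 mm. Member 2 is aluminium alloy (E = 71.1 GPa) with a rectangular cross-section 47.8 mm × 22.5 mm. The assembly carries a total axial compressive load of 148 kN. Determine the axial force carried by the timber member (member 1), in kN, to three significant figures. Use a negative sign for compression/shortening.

-16.0 kN

A_1 = 758 mm².
A_2 = 1076 mm².
Equal strain + equilibrium ⇒ each member carries load in proportion to AE: A₁E₁ = 9248000 N, A₂E₂ = 76470000 N, ΣAE = 85720000 N.
F₁ = P·A₁E₁/ΣAE = -148000·9248000/85720000 = -15970 N.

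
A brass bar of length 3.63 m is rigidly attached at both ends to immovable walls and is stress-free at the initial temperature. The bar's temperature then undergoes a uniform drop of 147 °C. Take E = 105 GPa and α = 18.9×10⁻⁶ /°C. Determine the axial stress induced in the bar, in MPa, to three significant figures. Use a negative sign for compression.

292 MPa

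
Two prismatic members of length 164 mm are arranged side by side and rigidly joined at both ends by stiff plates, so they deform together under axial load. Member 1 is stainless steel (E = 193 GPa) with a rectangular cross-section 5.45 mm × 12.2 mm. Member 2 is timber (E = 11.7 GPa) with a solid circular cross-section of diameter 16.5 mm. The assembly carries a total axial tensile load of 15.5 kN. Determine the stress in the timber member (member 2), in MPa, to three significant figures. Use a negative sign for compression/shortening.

11.8 MPa

A_1 = 66.49 mm².
A_2 = 213.8 mm².
Equal strain + equilibrium ⇒ each member carries load in proportion to AE: A₁E₁ = 12830000 N, A₂E₂ = 2502000 N, ΣAE = 15330000 N.
σ₂ = P·E₂/ΣAE = 15500·11700/15330000 = 11.83 MPa.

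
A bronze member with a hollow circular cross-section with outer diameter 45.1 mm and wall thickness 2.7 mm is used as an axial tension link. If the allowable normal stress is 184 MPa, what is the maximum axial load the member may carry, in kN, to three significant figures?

A = 359.6 mm².
P_max = σ_allow · A = 184 · 359.6 = 66180 N = 66.18 kN.

66.2 kN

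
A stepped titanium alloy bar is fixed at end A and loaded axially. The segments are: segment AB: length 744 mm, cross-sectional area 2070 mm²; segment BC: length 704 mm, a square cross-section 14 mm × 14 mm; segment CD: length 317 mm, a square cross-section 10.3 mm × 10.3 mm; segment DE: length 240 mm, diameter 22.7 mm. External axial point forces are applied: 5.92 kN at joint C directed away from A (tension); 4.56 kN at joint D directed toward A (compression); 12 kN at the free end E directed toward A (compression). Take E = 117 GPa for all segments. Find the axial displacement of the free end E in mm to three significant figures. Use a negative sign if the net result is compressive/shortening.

Internal axial forces (sectioning from the free end, tension +): N_DE = -12 kN, N_CD = -16.56 kN, N_BC = -10.64 kN, N_AB = -10.64 kN.
A_BC = 196 mm².
A_CD = 106.1 mm².
A_DE = 404.7 mm².
δ_AB = -10640·744/(2070·117000) = -0.03269 mm
δ_BC = -10640·704/(196·117000) = -0.3266 mm
δ_CD = -16560·317/(106.1·117000) = -0.4229 mm
δ_DE = -12000·240/(404.7·117000) = -0.06082 mm
δ = Σδ_i = -0.8431 mm.

-0.843 mm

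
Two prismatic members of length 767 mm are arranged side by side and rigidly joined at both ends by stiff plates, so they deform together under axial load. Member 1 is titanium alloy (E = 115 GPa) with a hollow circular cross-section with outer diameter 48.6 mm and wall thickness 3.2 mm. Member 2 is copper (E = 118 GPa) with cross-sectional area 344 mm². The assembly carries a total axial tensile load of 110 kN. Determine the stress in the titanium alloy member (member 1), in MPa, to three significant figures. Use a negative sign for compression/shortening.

A_1 = 456.4 mm².
Equal strain + equilibrium ⇒ each member carries load in proportion to AE: A₁E₁ = 52490000 N, A₂E₂ = 40590000 N, ΣAE = 93080000 N.
σ₁ = P·E₁/ΣAE = 110000·115000/93080000 = 135.9 MPa.

136 MPa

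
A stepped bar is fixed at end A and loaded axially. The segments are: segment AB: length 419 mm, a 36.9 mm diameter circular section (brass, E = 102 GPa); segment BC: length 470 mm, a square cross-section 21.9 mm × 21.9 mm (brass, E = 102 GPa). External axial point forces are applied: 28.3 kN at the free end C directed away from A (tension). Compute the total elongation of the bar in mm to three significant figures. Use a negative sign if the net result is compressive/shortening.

Internal axial forces (sectioning from the free end, tension +): N_BC = 28.3 kN, N_AB = 28.3 kN.
A_AB = 1069 mm².
A_BC = 479.6 mm².
δ_AB = 28300·419/(1069·102000) = 0.1087 mm
δ_BC = 28300·470/(479.6·102000) = 0.2719 mm
δ = Σδ_i = 0.3806 mm.

0.381 mm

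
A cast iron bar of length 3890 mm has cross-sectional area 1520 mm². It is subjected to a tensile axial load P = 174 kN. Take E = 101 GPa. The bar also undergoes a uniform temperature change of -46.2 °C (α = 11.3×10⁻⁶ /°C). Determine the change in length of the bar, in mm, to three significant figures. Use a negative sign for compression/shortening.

δ_mech = NL/(AE) = 174000·3890/(1520·101000) = 4.409 mm.
δ_thermal = αLΔT = 11.3e-6·3890·-46.2 = -2.031 mm.
δ = δ_mech + δ_thermal = 2.378 mm.

2.38 mm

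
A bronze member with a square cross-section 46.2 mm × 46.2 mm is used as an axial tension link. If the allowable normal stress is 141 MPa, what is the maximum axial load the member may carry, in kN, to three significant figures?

301 kN

A = 2134 mm².
P_max = σ_allow · A = 141 · 2134 = 301000 N = 301 kN.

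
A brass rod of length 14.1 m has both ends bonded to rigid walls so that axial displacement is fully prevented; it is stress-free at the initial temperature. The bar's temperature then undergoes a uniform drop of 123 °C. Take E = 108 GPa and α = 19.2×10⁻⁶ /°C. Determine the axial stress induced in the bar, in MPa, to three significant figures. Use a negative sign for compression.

255 MPa

Free thermal expansion αLΔT = 19.2e-6 · 14100 · -123 = -33.3 mm.
The walls impose strain ε = −(-33.3)/14100 = 2.3616e-03; σ = Eε = 108000 · 2.3616e-03 = 255.1 MPa.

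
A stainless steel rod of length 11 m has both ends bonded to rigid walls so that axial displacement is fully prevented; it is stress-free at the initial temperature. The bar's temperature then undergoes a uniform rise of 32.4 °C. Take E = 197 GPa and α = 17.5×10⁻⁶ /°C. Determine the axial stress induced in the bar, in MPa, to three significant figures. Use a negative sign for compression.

Free thermal expansion αLΔT = 17.5e-6 · 11000 · 32.4 = 6.237 mm.
The walls impose strain ε = −(6.237)/11000 = -5.6700e-04; σ = Eε = 197000 · -5.6700e-04 = -111.7 MPa.

-112 MPa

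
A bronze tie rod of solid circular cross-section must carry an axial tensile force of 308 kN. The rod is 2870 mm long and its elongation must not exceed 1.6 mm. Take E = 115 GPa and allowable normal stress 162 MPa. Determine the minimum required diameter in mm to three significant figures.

Required area A ≥ P/σ_allow = 308000/162 = 1901 mm².
For a solid circular section, d ≥ √(4A/π) = 49.2 mm.
Elongation limit: A ≥ PL/(Eδ_allow) = 308000·2870/(115000·1.6) = 4804 mm² ⇒ d ≥ 78.21 mm.
The elongation limit governs.

78.2 mm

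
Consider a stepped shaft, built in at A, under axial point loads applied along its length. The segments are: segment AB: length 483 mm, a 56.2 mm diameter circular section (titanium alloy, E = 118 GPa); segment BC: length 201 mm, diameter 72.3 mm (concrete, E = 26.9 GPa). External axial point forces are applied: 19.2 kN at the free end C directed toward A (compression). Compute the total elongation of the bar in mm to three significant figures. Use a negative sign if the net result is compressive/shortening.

-0.0666 mm

Internal axial forces (sectioning from the free end, tension +): N_BC = -19.2 kN, N_AB = -19.2 kN.
A_AB = 2481 mm².
A_BC = 4106 mm².
δ_AB = -19200·483/(2481·118000) = -0.03168 mm
δ_BC = -19200·201/(4106·26900) = -0.03494 mm
δ = Σδ_i = -0.06663 mm.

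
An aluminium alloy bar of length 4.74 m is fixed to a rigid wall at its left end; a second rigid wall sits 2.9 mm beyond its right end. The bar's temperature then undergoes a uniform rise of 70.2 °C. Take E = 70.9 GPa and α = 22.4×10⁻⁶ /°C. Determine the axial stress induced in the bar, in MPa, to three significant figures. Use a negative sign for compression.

Free thermal expansion αLΔT = 22.4e-6 · 4740 · 70.2 = 7.454 mm.
The walls engage after the gap closes; constrained expansion = 7.454 − 2.9 = 4.554 mm.
The walls impose strain ε = −(4.554)/4740 = -9.6067e-04; σ = Eε = 70900 · -9.6067e-04 = -68.11 MPa.

-68.1 MPa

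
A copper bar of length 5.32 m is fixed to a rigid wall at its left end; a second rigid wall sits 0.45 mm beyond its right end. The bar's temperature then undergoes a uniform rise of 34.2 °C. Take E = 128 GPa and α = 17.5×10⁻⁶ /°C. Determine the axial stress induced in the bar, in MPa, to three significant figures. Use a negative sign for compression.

Free thermal expansion αLΔT = 17.5e-6 · 5320 · 34.2 = 3.184 mm.
The walls engage after the gap closes; constrained expansion = 3.184 − 0.45 = 2.734 mm.
The walls impose strain ε = −(2.734)/5320 = -5.1391e-04; σ = Eε = 128000 · -5.1391e-04 = -65.78 MPa.

-65.8 MPa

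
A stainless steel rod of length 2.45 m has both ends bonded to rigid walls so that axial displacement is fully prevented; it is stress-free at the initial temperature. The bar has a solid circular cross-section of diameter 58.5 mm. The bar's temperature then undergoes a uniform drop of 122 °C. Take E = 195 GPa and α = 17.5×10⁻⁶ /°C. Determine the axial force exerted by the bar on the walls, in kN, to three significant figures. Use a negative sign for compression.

Free thermal expansion αLΔT = 17.5e-6 · 2450 · -122 = -5.231 mm.
The walls impose strain ε = −(-5.231)/2450 = 2.1350e-03; σ = Eε = 195000 · 2.1350e-03 = 416.3 MPa.
Wall reaction R = σ·A = 416.3·2688 = 1119000 N = 1119 kN.

1120 kN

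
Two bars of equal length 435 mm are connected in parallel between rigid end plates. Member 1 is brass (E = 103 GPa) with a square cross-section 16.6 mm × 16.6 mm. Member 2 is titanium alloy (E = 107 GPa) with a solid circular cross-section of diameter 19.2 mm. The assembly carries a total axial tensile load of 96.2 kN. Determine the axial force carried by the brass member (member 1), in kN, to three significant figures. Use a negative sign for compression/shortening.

A_1 = 275.6 mm².
A_2 = 289.5 mm².
Equal strain + equilibrium ⇒ each member carries load in proportion to AE: A₁E₁ = 28380000 N, A₂E₂ = 30980000 N, ΣAE = 59360000 N.
F₁ = P·A₁E₁/ΣAE = 96200·28380000/59360000 = 46000 N.

46.0 kN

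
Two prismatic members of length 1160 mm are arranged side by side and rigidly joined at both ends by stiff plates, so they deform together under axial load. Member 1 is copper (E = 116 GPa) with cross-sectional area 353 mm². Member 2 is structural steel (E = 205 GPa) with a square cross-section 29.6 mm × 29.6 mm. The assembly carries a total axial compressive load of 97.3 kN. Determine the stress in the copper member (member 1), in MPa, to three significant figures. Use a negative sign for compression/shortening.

-51.2 MPa

A_2 = 876.2 mm².
Equal strain + equilibrium ⇒ each member carries load in proportion to AE: A₁E₁ = 40950000 N, A₂E₂ = 179600000 N, ΣAE = 220600000 N.
σ₁ = P·E₁/ΣAE = -97300·116000/220600000 = -51.17 MPa.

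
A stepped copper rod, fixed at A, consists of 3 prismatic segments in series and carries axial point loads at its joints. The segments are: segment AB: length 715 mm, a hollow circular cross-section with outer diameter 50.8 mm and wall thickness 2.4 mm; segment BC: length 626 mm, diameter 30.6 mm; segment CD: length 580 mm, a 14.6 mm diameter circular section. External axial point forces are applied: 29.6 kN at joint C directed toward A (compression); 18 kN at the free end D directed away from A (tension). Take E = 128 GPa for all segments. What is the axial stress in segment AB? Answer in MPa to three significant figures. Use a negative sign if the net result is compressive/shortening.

-31.8 MPa

Internal axial forces (sectioning from the free end, tension +): N_CD = 18 kN, N_BC = -11.6 kN, N_AB = -11.6 kN.
A_AB = 364.9 mm².
σ_AB = N_AB/A_AB = -11600/364.9 = -31.79 MPa.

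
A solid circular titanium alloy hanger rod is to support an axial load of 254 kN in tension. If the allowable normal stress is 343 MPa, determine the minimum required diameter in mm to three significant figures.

Required area A ≥ P/σ_allow = 254000/343 = 740.5 mm².
For a solid circular section, d ≥ √(4A/π) = 30.71 mm.

30.7 mm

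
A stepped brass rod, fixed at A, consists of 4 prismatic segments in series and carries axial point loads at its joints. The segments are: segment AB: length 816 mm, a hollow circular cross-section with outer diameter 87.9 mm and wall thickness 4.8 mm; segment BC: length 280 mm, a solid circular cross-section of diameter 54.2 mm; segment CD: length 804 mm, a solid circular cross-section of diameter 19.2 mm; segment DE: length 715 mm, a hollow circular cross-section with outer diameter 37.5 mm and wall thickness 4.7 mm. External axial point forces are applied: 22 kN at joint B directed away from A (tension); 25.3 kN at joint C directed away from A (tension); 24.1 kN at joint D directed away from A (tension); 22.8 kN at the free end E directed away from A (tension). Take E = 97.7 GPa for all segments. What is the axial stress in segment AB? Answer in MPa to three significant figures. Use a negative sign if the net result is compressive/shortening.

Internal axial forces (sectioning from the free end, tension +): N_DE = 22.8 kN, N_CD = 46.9 kN, N_BC = 72.2 kN, N_AB = 94.2 kN.
A_AB = 1253 mm².
σ_AB = N_AB/A_AB = 94200/1253 = 75.17 MPa.

75.2 MPa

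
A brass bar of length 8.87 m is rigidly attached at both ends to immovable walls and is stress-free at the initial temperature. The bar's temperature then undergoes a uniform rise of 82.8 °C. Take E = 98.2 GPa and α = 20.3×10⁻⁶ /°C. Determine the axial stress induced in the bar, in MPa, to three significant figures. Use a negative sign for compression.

-165 MPa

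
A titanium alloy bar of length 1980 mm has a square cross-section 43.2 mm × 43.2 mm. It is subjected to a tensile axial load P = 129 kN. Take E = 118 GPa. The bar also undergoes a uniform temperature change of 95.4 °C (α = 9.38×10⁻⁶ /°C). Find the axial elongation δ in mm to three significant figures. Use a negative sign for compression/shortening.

A = 1866 mm².
δ_mech = NL/(AE) = 129000·1980/(1866·118000) = 1.16 mm.
δ_thermal = αLΔT = 9.38e-6·1980·95.4 = 1.772 mm.
δ = δ_mech + δ_thermal = 2.932 mm.

2.93 mm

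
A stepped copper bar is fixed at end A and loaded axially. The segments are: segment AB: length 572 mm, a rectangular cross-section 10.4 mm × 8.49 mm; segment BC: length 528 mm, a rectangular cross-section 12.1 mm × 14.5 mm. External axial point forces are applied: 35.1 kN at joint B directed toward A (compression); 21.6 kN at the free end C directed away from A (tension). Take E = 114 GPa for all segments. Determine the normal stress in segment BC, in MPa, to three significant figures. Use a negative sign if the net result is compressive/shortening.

Internal axial forces (sectioning from the free end, tension +): N_BC = 21.6 kN, N_AB = -13.5 kN.
A_BC = 175.4 mm².
σ_BC = N_BC/A_BC = 21600/175.4 = 123.1 MPa.

123 MPa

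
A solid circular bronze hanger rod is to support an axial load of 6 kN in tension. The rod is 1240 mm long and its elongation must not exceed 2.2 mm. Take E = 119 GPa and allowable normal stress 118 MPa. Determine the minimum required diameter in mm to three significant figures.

Required area A ≥ P/σ_allow = 6000/118 = 50.85 mm².
For a solid circular section, d ≥ √(4A/π) = 8.046 mm.
Elongation limit: A ≥ PL/(Eδ_allow) = 6000·1240/(119000·2.2) = 28.42 mm² ⇒ d ≥ 6.015 mm.
The stress limit governs.

8.05 mm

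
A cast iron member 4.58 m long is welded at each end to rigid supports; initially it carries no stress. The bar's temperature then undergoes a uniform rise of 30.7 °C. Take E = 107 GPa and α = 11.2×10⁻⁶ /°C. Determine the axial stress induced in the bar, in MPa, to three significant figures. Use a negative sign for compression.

-36.8 MPa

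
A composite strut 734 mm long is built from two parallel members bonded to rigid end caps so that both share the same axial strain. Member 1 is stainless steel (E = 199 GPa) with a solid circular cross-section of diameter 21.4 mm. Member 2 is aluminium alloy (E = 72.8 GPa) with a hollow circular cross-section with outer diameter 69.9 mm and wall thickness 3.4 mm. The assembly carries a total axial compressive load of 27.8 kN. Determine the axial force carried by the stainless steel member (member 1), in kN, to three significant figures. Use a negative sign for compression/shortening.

A_1 = 359.7 mm².
A_2 = 710.3 mm².
Equal strain + equilibrium ⇒ each member carries load in proportion to AE: A₁E₁ = 71580000 N, A₂E₂ = 51710000 N, ΣAE = 123300000 N.
F₁ = P·A₁E₁/ΣAE = -27800·71580000/123300000 = -16140 N.

-16.1 kN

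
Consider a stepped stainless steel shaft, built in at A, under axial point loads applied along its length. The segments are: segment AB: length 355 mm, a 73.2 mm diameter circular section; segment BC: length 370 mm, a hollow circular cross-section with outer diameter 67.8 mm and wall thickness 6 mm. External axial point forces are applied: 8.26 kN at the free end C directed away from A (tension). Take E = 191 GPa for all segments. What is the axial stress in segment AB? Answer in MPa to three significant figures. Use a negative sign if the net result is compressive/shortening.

1.96 MPa

Internal axial forces (sectioning from the free end, tension +): N_BC = 8.26 kN, N_AB = 8.26 kN.
A_AB = 4208 mm².
σ_AB = N_AB/A_AB = 8260/4208 = 1.963 MPa.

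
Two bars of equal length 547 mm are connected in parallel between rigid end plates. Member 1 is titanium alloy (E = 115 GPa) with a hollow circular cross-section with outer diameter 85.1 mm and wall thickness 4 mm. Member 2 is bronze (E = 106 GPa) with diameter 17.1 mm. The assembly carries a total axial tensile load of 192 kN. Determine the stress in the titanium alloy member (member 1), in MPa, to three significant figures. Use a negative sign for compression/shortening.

156 MPa

A_1 = 1019 mm².
A_2 = 229.7 mm².
Equal strain + equilibrium ⇒ each member carries load in proportion to AE: A₁E₁ = 117200000 N, A₂E₂ = 24340000 N, ΣAE = 141500000 N.
σ₁ = P·E₁/ΣAE = 192000·115000/141500000 = 156 MPa.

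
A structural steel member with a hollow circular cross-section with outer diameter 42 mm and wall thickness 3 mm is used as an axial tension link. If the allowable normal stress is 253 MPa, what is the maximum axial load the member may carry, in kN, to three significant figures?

A = 367.6 mm².
P_max = σ_allow · A = 253 · 367.6 = 92990 N = 92.99 kN.

93.0 kN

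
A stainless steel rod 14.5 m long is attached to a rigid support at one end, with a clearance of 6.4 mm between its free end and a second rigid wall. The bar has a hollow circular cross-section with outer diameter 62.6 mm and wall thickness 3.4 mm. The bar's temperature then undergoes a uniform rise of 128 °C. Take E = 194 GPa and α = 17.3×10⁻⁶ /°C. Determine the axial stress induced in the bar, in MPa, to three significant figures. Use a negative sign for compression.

-344 MPa

Free thermal expansion αLΔT = 17.3e-6 · 14500 · 128 = 32.11 mm.
The walls engage after the gap closes; constrained expansion = 32.11 − 6.4 = 25.71 mm.
The walls impose strain ε = −(25.71)/14500 = -1.7730e-03; σ = Eε = 194000 · -1.7730e-03 = -344 MPa.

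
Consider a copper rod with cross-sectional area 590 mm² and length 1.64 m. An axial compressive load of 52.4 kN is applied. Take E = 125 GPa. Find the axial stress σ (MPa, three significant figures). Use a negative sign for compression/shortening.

σ = N/A = -52400/590 = -88.81 MPa.

-88.8 MPa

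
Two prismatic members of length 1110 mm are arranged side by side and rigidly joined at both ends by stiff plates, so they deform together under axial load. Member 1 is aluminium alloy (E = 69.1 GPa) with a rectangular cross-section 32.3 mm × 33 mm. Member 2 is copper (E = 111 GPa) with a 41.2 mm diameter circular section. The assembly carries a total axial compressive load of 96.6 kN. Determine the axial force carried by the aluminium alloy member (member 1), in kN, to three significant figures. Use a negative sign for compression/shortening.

-32.1 kN

A_1 = 1066 mm².
A_2 = 1333 mm².
Equal strain + equilibrium ⇒ each member carries load in proportion to AE: A₁E₁ = 73650000 N, A₂E₂ = 148000000 N, ΣAE = 221600000 N.
F₁ = P·A₁E₁/ΣAE = -96600·73650000/221600000 = -32100 N.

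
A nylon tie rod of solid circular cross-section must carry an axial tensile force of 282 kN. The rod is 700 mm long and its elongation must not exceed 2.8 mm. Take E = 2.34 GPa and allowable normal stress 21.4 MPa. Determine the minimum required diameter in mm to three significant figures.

Required area A ≥ P/σ_allow = 282000/21.4 = 13180 mm².
For a solid circular section, d ≥ √(4A/π) = 129.5 mm.
Elongation limit: A ≥ PL/(Eδ_allow) = 282000·700/(2340·2.8) = 30130 mm² ⇒ d ≥ 195.9 mm.
The elongation limit governs.

196 mm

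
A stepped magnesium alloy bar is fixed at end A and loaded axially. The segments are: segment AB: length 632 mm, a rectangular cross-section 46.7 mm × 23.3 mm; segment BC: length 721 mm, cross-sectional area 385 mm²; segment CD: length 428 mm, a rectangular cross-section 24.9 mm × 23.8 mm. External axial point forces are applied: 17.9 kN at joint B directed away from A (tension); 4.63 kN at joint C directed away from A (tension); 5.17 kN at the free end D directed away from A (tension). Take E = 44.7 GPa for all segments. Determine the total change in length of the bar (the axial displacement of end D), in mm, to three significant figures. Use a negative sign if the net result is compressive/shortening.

0.854 mm

Internal axial forces (sectioning from the free end, tension +): N_CD = 5.17 kN, N_BC = 9.8 kN, N_AB = 27.7 kN.
A_AB = 1088 mm².
A_CD = 592.6 mm².
δ_AB = 27700·632/(1088·44700) = 0.3599 mm
δ_BC = 9800·721/(385·44700) = 0.4106 mm
δ_CD = 5170·428/(592.6·44700) = 0.08353 mm
δ = Σδ_i = 0.854 mm.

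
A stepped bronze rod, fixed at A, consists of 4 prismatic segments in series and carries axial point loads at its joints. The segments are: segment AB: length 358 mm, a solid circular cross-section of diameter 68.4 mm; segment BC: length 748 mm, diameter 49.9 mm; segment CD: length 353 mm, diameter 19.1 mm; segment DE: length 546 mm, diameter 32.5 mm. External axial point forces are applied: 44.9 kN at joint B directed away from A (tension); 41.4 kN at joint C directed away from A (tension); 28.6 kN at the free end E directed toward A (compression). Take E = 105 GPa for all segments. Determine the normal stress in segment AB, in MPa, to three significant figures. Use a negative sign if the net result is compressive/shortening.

Internal axial forces (sectioning from the free end, tension +): N_DE = -28.6 kN, N_CD = -28.6 kN, N_BC = 12.8 kN, N_AB = 57.7 kN.
A_AB = 3675 mm².
σ_AB = N_AB/A_AB = 57700/3675 = 15.7 MPa.

15.7 MPa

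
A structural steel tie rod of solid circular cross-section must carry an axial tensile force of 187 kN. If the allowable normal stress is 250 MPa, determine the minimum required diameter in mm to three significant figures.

Required area A ≥ P/σ_allow = 187000/250 = 748 mm².
For a solid circular section, d ≥ √(4A/π) = 30.86 mm.

30.9 mm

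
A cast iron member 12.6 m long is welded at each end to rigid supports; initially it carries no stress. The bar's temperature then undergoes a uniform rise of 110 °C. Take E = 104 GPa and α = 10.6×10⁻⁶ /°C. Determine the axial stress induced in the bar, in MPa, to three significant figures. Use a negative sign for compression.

-121 MPa

Free thermal expansion αLΔT = 10.6e-6 · 12600 · 110 = 14.69 mm.
The walls impose strain ε = −(14.69)/12600 = -1.1660e-03; σ = Eε = 104000 · -1.1660e-03 = -121.3 MPa.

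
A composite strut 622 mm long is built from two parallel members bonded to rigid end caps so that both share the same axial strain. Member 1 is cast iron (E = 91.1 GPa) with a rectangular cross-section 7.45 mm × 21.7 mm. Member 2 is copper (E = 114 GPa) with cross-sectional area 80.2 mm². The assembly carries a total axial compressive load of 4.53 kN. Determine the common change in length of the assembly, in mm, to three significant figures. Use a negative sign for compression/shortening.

A_1 = 161.7 mm².
Equal strain + equilibrium ⇒ each member carries load in proportion to AE: A₁E₁ = 14730000 N, A₂E₂ = 9143000 N, ΣAE = 23870000 N.
δ = PL/ΣAE = -4530·622/23870000 = -0.118 mm.

-0.118 mm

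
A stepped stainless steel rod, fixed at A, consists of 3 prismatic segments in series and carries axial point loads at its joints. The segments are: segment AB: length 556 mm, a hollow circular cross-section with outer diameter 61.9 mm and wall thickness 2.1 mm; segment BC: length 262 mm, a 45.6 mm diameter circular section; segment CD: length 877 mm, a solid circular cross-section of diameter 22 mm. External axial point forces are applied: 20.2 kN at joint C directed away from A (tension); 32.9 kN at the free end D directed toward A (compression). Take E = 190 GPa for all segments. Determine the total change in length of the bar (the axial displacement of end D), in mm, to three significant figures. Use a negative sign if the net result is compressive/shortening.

-0.504 mm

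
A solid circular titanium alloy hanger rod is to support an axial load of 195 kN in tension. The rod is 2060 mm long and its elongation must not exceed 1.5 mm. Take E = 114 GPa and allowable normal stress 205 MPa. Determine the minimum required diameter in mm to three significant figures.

Required area A ≥ P/σ_allow = 195000/205 = 951.2 mm².
For a solid circular section, d ≥ √(4A/π) = 34.8 mm.
Elongation limit: A ≥ PL/(Eδ_allow) = 195000·2060/(114000·1.5) = 2349 mm² ⇒ d ≥ 54.69 mm.
The elongation limit governs.

54.7 mm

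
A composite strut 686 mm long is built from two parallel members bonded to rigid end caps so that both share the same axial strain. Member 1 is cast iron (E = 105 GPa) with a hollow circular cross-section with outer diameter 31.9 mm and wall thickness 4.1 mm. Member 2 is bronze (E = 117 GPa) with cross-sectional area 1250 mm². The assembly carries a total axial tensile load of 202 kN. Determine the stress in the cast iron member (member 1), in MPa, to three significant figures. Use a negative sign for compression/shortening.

115 MPa

A_1 = 358.1 mm².
Equal strain + equilibrium ⇒ each member carries load in proportion to AE: A₁E₁ = 37600000 N, A₂E₂ = 146200000 N, ΣAE = 183800000 N.
σ₁ = P·E₁/ΣAE = 202000·105000/183800000 = 115.4 MPa.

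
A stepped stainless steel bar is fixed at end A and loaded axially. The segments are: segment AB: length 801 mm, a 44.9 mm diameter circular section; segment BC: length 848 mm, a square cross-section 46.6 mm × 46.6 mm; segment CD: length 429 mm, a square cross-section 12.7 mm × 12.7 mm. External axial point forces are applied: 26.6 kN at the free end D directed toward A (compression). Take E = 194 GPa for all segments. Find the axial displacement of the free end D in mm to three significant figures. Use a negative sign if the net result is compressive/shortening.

-0.488 mm

Internal axial forces (sectioning from the free end, tension +): N_CD = -26.6 kN, N_BC = -26.6 kN, N_AB = -26.6 kN.
A_AB = 1583 mm².
A_BC = 2172 mm².
A_CD = 161.3 mm².
δ_AB = -26600·801/(1583·194000) = -0.06936 mm
δ_BC = -26600·848/(2172·194000) = -0.05354 mm
δ_CD = -26600·429/(161.3·194000) = -0.3647 mm
δ = Σδ_i = -0.4876 mm.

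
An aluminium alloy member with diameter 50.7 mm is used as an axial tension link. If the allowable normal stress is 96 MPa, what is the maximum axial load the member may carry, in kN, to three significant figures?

A = 2019 mm².
P_max = σ_allow · A = 96 · 2019 = 193800 N = 193.8 kN.

194 kN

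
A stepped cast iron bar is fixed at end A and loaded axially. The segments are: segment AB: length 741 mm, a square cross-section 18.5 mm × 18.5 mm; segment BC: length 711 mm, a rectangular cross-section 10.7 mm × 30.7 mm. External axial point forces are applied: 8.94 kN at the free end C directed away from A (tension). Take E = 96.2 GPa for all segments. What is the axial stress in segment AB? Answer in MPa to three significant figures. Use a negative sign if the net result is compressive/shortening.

Internal axial forces (sectioning from the free end, tension +): N_BC = 8.94 kN, N_AB = 8.94 kN.
A_AB = 342.2 mm².
σ_AB = N_AB/A_AB = 8940/342.2 = 26.12 MPa.

26.1 MPa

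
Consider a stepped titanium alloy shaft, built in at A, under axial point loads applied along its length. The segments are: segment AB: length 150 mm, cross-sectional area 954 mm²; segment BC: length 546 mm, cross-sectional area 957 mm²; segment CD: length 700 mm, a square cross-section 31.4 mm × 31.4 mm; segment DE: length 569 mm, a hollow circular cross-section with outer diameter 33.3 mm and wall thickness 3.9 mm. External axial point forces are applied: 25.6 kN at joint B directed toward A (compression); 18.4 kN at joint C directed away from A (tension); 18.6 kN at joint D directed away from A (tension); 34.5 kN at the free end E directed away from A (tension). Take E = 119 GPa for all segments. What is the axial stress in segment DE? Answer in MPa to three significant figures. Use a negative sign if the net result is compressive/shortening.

95.8 MPa

Internal axial forces (sectioning from the free end, tension +): N_DE = 34.5 kN, N_CD = 53.1 kN, N_BC = 71.5 kN, N_AB = 45.9 kN.
A_DE = 360.2 mm².
σ_DE = N_DE/A_DE = 34500/360.2 = 95.78 MPa.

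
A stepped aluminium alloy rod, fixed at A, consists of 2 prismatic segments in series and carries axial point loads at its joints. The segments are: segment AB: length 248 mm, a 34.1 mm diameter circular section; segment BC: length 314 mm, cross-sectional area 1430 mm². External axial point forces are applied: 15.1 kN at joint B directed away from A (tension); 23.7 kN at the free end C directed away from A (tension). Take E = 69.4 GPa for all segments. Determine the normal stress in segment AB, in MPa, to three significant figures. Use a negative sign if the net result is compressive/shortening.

42.5 MPa

Internal axial forces (sectioning from the free end, tension +): N_BC = 23.7 kN, N_AB = 38.8 kN.
A_AB = 913.3 mm².
σ_AB = N_AB/A_AB = 38800/913.3 = 42.48 MPa.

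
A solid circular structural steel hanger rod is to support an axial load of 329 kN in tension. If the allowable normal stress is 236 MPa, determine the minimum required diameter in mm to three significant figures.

42.1 mm

Required area A ≥ P/σ_allow = 329000/236 = 1394 mm².
For a solid circular section, d ≥ √(4A/π) = 42.13 mm.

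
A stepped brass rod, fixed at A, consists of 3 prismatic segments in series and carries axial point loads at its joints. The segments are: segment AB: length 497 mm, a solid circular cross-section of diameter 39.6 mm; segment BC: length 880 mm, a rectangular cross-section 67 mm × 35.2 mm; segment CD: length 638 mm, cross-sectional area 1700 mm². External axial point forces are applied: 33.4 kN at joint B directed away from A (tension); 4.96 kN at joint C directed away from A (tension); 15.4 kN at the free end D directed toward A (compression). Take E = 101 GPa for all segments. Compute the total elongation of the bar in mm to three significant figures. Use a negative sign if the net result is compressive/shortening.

-0.00406 mm

Internal axial forces (sectioning from the free end, tension +): N_CD = -15.4 kN, N_BC = -10.44 kN, N_AB = 22.96 kN.
A_AB = 1232 mm².
A_BC = 2358 mm².
δ_AB = 22960·497/(1232·101000) = 0.09173 mm
δ_BC = -10440·880/(2358·101000) = -0.03857 mm
δ_CD = -15400·638/(1700·101000) = -0.05722 mm
δ = Σδ_i = -0.004059 mm.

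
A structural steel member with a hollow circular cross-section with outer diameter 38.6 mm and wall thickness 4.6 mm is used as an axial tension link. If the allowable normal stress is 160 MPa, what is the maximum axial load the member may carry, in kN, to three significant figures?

A = 491.3 mm².
P_max = σ_allow · A = 160 · 491.3 = 78620 N = 78.62 kN.

78.6 kN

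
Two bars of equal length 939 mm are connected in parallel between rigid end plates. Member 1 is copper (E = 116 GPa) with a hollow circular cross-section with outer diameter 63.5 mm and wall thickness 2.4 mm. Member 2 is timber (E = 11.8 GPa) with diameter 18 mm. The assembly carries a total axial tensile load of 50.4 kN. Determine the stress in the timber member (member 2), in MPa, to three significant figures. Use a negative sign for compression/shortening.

10.5 MPa

A_1 = 460.7 mm².
A_2 = 254.5 mm².
Equal strain + equilibrium ⇒ each member carries load in proportion to AE: A₁E₁ = 53440000 N, A₂E₂ = 3003000 N, ΣAE = 56440000 N.
σ₂ = P·E₂/ΣAE = 50400·11800/56440000 = 10.54 MPa.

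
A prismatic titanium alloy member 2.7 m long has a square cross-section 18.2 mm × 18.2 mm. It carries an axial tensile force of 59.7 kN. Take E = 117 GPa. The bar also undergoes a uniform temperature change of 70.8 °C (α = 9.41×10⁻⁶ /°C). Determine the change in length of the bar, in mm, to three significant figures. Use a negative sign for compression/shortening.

5.96 mm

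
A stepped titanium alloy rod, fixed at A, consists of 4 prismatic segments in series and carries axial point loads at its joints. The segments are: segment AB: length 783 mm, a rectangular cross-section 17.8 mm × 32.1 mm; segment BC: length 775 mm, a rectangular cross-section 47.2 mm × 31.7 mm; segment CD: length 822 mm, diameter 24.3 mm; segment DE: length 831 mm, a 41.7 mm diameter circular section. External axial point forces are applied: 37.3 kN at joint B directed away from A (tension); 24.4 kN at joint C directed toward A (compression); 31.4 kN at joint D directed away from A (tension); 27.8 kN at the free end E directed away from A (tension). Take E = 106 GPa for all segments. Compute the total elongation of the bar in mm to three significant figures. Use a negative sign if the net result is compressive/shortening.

2.25 mm

Internal axial forces (sectioning from the free end, tension +): N_DE = 27.8 kN, N_CD = 59.2 kN, N_BC = 34.8 kN, N_AB = 72.1 kN.
A_AB = 571.4 mm².
A_BC = 1496 mm².
A_CD = 463.8 mm².
A_DE = 1366 mm².
δ_AB = 72100·783/(571.4·106000) = 0.9321 mm
δ_BC = 34800·775/(1496·106000) = 0.17 mm
δ_CD = 59200·822/(463.8·106000) = 0.9899 mm
δ_DE = 27800·831/(1366·106000) = 0.1596 mm
δ = Σδ_i = 2.252 mm.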